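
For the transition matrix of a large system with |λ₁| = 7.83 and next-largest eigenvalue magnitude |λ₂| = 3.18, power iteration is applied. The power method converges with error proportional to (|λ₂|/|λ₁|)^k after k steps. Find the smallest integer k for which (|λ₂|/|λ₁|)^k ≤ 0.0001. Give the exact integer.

|λ₂/λ₁| = 3.18/7.83 = 0.40613
Need k ≥ ln(0.0001) / ln(0.40613) = -9.2103 / -0.9011 ≈ 10.221
Smallest integer k satisfying the bound: 11

11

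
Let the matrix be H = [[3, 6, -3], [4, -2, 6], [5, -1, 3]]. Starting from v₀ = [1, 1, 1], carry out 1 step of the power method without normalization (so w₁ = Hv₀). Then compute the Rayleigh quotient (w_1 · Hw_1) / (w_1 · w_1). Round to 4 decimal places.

λ ≈ 6.5168

w1 = Hv₀ = (6, 8, 7)
Hw1 = (45, 50, 43)
w1·Hw1 = 6·45 + 8·50 + 7·43 = 971; w1·w1 = 6·6 + 8·8 + 7·7 = 149
λ ≈ 971/149 = 6.5168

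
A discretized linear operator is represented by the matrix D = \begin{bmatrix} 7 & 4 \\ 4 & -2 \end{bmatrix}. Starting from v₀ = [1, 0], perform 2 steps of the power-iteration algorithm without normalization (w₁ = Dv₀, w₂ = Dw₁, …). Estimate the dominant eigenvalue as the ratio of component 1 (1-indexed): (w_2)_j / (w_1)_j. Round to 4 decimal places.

w1 = Dv₀ = (7, 4)
w2 = Dw1 = (65, 20)
Ratio at component: 65 / 7 = 9.2857

λ ≈ 9.2857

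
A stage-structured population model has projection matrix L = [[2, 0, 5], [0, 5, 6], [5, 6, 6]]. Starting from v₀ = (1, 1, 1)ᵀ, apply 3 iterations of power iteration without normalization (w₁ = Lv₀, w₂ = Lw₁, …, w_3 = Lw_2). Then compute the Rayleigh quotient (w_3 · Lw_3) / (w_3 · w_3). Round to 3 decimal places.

12.872

w1 = Lv₀ = (7, 11, 17)
w2 = Lw1 = (99, 157, 203)
w3 = Lw2 = (1213, 2003, 2655)
Lw3 = (15701, 25945, 34013)
w3·Lw3 = 1213·15701 + 2003·25945 + 2655·34013 = 161317663; w3·w3 = 1213·1213 + 2003·2003 + 2655·2655 = 12532403
λ ≈ 161317663/12532403 = 12.872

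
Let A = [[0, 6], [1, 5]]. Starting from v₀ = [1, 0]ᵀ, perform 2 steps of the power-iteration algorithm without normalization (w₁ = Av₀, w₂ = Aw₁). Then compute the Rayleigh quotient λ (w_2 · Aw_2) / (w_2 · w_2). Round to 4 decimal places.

w1 = Av₀ = (0, 1)
w2 = Aw1 = (6, 5)
Aw2 = (30, 31)
w2·Aw2 = 6·30 + 5·31 = 335; w2·w2 = 6·6 + 5·5 = 61
λ ≈ 335/61 = 5.4918

5.4918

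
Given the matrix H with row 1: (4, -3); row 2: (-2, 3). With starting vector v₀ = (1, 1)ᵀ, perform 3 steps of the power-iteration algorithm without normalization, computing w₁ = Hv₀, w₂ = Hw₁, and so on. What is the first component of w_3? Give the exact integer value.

1

w1 = Hv₀ = (4·1 + (-3)·1; (-2)·1 + 3·1) = (1, 1)
w2 = Hw1 = (4·1 + (-3)·1; (-2)·1 + 3·1) = (1, 1)
w3 = Hw2 = (1, 1)
The requested component of w3 is 1.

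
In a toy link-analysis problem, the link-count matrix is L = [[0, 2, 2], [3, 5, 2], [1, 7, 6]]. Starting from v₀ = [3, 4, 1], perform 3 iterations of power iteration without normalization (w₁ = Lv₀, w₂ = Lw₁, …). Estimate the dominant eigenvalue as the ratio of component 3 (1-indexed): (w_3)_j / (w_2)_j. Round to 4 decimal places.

λ ≈ 10.3408

w1 = Lv₀ = (10, 31, 37)
w2 = Lw1 = (136, 259, 449)
w3 = Lw2 = (1416, 2601, 4643)
Ratio at component: 4643 / 449 = 10.3408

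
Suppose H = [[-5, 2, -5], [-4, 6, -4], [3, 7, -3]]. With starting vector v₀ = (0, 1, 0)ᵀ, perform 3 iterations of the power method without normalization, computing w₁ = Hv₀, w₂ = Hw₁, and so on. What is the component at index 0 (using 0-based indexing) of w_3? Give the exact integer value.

30

w1 = Hv₀ = ((-5)·0 + 2·1 + (-5)·0; (-4)·0 + 6·1 + (-4)·0; 3·0 + 7·1 + (-3)·0) = (2, 6, 7)
w2 = Hw1 = ((-5)·2 + 2·6 + (-5)·7; (-4)·2 + 6·6 + (-4)·7; 3·2 + 7·6 + (-3)·7) = (-33, 0, 27)
w3 = Hw2 = (30, 24, -180)
The requested component of w3 is 30.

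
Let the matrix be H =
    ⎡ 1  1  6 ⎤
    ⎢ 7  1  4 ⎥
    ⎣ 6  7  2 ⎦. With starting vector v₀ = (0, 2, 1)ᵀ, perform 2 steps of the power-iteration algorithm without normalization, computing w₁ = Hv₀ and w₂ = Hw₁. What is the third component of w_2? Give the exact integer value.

122

w1 = Hv₀ = (8, 6, 16)
w2 = Hw1 = (110, 126, 122)
The requested component of w2 is 122.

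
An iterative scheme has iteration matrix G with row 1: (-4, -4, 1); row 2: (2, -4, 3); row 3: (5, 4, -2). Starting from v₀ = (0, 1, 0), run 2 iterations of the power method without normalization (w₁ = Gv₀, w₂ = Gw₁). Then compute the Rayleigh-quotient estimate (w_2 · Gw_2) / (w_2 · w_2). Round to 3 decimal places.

w1 = Gv₀ = ((-4)·0 + (-4)·1 + 1·0; 2·0 + (-4)·1 + 3·0; 5·0 + 4·1 + (-2)·0) = (-4, -4, 4)
w2 = Gw1 = ((-4)·(-4) + (-4)·(-4) + 1·4; 2·(-4) + (-4)·(-4) + 3·4; 5·(-4) + 4·(-4) + (-2)·4) = (36, 20, -44)
Gw2 = (-268, -140, 348)
w2·Gw2 = 36·(-268) + 20·(-140) + (-44)·348 = -27760; w2·w2 = 36·36 + 20·20 + (-44)·(-44) = 3632
λ ≈ -27760/3632 = -7.643

-7.643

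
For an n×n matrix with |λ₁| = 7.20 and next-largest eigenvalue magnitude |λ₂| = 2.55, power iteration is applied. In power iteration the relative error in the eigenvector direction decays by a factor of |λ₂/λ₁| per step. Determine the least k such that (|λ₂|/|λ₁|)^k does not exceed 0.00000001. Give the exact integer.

|λ₂/λ₁| = 2.55/7.20 = 0.35417
Need k ≥ ln(0.00000001) / ln(0.35417) = -18.4207 / -1.0380 ≈ 17.747
Smallest integer k satisfying the bound: 18

18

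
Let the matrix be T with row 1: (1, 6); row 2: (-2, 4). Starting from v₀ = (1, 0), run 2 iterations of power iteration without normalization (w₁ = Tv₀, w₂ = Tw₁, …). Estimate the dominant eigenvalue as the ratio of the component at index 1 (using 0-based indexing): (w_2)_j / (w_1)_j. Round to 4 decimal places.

w1 = Tv₀ = (1, -2)
w2 = Tw1 = (-11, -10)
Ratio at component: -10 / -2 = 5.0000

λ ≈ 5.0000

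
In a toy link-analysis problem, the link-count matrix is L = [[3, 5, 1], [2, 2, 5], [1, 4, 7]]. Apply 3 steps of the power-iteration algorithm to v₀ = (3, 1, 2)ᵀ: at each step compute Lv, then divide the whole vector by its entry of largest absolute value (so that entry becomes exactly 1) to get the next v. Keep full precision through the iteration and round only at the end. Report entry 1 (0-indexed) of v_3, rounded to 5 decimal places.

0.73678

Lv0 = (16.000000, 18.000000, 21.000000); divide by 21.000000 → v1 = (0.761905, 0.857143, 1.000000)
Lv1 = (7.571429, 8.238095, 11.190476); divide by 11.190476 → v2 = (0.676596, 0.736170, 1.000000)
Lv2 = (6.710638, 7.825532, 10.621277); divide by 10.621277 → v3 = (0.631811, 0.736779, 1.000000)
Requested entry of v3: 1839/2496 = 0.73678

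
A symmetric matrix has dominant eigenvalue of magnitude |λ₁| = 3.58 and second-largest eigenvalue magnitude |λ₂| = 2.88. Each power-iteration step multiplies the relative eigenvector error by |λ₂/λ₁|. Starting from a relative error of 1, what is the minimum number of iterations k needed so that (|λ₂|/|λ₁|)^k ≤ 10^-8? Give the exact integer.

85

|λ₂/λ₁| = 2.88/3.58 = 0.80447
Need k ≥ ln(10^-8) / ln(0.80447) = -18.4207 / -0.2176 ≈ 84.665
Smallest integer k satisfying the bound: 85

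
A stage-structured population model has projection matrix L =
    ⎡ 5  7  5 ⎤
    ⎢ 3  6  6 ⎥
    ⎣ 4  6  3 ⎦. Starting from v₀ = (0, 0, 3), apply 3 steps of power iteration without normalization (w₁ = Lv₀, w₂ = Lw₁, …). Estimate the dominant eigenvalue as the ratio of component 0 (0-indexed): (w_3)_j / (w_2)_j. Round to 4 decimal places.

w1 = Lv₀ = (15, 18, 9)
w2 = Lw1 = (246, 207, 195)
w3 = Lw2 = (3654, 3150, 2811)
Ratio at component: 3654 / 246 = 14.8537

λ ≈ 14.8537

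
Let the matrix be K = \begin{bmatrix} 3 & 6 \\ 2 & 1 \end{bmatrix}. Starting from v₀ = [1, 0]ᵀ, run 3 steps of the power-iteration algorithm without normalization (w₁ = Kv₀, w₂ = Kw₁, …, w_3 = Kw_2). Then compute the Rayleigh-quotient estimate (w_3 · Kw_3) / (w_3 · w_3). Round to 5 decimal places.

w1 = Kv₀ = (3·1 + 6·0; 2·1 + 1·0) = (3, 2)
w2 = Kw1 = (3·3 + 6·2; 2·3 + 1·2) = (21, 8)
w3 = Kw2 = (111, 50)
Kw3 = (633, 272)
w3·Kw3 = 111·633 + 50·272 = 83863; w3·w3 = 111·111 + 50·50 = 14821
λ ≈ 83863/14821 = 5.65839

λ ≈ 5.65839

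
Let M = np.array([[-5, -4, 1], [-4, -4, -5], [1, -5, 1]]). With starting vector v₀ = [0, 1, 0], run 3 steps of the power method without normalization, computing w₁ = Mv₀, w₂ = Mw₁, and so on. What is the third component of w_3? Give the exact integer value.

-243

w1 = Mv₀ = ((-5)·0 + (-4)·1 + 1·0; (-4)·0 + (-4)·1 + (-5)·0; 1·0 + (-5)·1 + 1·0) = (-4, -4, -5)
w2 = Mw1 = ((-5)·(-4) + (-4)·(-4) + 1·(-5); (-4)·(-4) + (-4)·(-4) + (-5)·(-5); 1·(-4) + (-5)·(-4) + 1·(-5)) = (31, 57, 11)
w3 = Mw2 = (-372, -407, -243)
The requested component of w3 is -243.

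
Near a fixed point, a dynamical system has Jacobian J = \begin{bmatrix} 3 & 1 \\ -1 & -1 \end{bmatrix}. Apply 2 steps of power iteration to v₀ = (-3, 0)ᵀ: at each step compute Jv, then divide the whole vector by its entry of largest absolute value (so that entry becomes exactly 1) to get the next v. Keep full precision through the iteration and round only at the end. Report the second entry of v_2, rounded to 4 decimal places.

Jv0 = (-9.00000, 3.00000); divide by -9.00000 → v1 = (1.00000, -0.33333)
Jv1 = (2.66667, -0.66667); divide by 2.66667 → v2 = (1.00000, -0.25000)
Requested entry of v2: 6/-24 = -0.2500

-0.2500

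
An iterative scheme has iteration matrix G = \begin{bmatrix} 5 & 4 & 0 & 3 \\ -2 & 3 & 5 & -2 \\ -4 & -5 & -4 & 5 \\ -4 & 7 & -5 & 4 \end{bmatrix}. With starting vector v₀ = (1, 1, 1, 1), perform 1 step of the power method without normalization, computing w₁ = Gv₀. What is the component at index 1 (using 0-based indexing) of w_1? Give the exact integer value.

4

w1 = Gv₀ = (5·1 + 4·1 + 0·1 + 3·1; (-2)·1 + 3·1 + 5·1 + (-2)·1; (-4)·1 + (-5)·1 + (-4)·1 + 5·1; (-4)·1 + 7·1 + (-5)·1 + 4·1) = (12, 4, -8, 2)
The requested component of w1 is 4.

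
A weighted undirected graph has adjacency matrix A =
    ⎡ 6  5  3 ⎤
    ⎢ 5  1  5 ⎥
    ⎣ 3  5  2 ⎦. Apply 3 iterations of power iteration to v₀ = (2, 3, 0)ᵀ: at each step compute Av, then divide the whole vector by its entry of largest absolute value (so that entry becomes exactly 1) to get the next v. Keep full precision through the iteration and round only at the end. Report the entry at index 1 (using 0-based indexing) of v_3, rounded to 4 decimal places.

0.7405

Av0 = (27.00000, 13.00000, 21.00000); divide by 27.00000 → v1 = (1.00000, 0.48148, 0.77778)
Av1 = (10.74074, 9.37037, 6.96296); divide by 10.74074 → v2 = (1.00000, 0.87241, 0.64828)
Av2 = (12.30690, 9.11379, 8.65862); divide by 12.30690 → v3 = (1.00000, 0.74054, 0.70356)
Requested entry of v3: 2643/3569 = 0.7405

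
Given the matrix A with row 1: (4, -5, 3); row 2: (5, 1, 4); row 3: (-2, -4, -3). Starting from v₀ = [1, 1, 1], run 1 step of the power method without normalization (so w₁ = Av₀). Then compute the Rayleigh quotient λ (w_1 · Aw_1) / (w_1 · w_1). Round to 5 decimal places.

λ ≈ -0.78378

w1 = Av₀ = (4·1 + (-5)·1 + 3·1; 5·1 + 1·1 + 4·1; (-2)·1 + (-4)·1 + (-3)·1) = (2, 10, -9)
Aw1 = (-69, -16, -17)
w1·Aw1 = 2·(-69) + 10·(-16) + (-9)·(-17) = -145; w1·w1 = 2·2 + 10·10 + (-9)·(-9) = 185
λ ≈ -145/185 = -0.78378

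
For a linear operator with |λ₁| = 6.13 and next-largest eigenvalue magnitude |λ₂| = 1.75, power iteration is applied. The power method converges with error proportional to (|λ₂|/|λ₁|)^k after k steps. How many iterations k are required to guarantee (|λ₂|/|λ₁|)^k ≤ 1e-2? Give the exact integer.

4

|λ₂/λ₁| = 1.75/6.13 = 0.28548
Need k ≥ ln(1e-2) / ln(0.28548) = -4.6052 / -1.2536 ≈ 3.674
Smallest integer k satisfying the bound: 4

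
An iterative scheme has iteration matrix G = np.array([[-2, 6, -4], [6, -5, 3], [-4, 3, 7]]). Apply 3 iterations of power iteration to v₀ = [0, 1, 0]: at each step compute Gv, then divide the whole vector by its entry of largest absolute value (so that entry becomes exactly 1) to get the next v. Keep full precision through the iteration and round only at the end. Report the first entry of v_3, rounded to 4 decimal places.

Gv0 = (6.00000, -5.00000, 3.00000); divide by 6.00000 → v1 = (1.00000, -0.83333, 0.50000)
Gv1 = (-9.00000, 11.66667, -3.00000); divide by 11.66667 → v2 = (-0.77143, 1.00000, -0.25714)
Gv2 = (8.57143, -10.40000, 4.28571); divide by -10.40000 → v3 = (-0.82418, 1.00000, -0.41209)
Requested entry of v3: 600/-728 = -0.8242

-0.8242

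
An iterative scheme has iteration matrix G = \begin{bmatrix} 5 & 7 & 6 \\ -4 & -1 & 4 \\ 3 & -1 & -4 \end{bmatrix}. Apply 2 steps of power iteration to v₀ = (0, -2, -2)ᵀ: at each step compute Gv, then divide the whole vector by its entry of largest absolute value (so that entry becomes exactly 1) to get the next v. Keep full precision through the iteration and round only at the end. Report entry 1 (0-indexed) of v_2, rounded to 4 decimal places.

1.0000

Gv0 = (-26.00000, -6.00000, 10.00000); divide by -26.00000 → v1 = (1.00000, 0.23077, -0.38462)
Gv1 = (4.30769, -5.76923, 4.30769); divide by -5.76923 → v2 = (-0.74667, 1.00000, -0.74667)
Requested entry of v2: 150/150 = 1.0000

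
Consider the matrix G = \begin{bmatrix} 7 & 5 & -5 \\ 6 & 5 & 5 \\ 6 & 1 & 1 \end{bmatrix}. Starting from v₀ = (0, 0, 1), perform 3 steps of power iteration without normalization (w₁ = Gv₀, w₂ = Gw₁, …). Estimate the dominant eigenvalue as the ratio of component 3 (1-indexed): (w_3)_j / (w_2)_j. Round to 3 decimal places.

w1 = Gv₀ = (7·0 + 5·0 + (-5)·1; 6·0 + 5·0 + 5·1; 6·0 + 1·0 + 1·1) = (-5, 5, 1)
w2 = Gw1 = (7·(-5) + 5·5 + (-5)·1; 6·(-5) + 5·5 + 5·1; 6·(-5) + 1·5 + 1·1) = (-15, 0, -24)
w3 = Gw2 = (15, -210, -114)
Ratio at component: -114 / -24 = 4.750

λ ≈ 4.750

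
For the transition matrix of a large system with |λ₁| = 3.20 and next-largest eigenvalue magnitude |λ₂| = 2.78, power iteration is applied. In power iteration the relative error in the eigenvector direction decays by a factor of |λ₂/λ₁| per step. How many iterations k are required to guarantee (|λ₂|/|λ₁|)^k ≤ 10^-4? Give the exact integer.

66

|λ₂/λ₁| = 2.78/3.20 = 0.86875
Need k ≥ ln(10^-4) / ln(0.86875) = -9.2103 / -0.1407 ≈ 65.461
Smallest integer k satisfying the bound: 66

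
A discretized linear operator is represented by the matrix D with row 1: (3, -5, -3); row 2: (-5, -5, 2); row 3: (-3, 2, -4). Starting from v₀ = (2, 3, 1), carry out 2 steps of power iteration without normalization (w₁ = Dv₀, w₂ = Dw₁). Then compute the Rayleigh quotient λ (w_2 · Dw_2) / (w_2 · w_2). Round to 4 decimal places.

w1 = Dv₀ = (-12, -23, -4)
w2 = Dw1 = (91, 167, 6)
Dw2 = (-580, -1278, 37)
w2·Dw2 = 91·(-580) + 167·(-1278) + 6·37 = -265984; w2·w2 = 91·91 + 167·167 + 6·6 = 36206
λ ≈ -265984/36206 = -7.3464

λ ≈ -7.3464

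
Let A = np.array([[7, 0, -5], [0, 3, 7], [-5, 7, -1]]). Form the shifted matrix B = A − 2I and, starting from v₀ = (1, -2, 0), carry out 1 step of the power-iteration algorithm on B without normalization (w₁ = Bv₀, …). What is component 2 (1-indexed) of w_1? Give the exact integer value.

B = A − 2I has rows (5, 0, -5); (0, 1, 7); (-5, 7, -3)
w1 = Bv₀ = (5, -2, -19)
Requested component of w1: -2

-2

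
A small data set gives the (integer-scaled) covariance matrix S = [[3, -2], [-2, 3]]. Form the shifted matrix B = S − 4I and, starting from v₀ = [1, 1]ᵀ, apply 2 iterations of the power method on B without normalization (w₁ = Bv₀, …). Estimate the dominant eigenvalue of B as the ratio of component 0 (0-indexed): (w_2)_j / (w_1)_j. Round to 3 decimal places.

μ ≈ -3.000

B = S − 4I has rows (-1, -2); (-2, -1)
w1 = Bv₀ = ((-1)·1 + (-2)·1; (-2)·1 + (-1)·1) = (-3, -3)
w2 = Bw1 = ((-1)·(-3) + (-2)·(-3); (-2)·(-3) + (-1)·(-3)) = (9, 9)
Ratio: 9/-3 = -3.000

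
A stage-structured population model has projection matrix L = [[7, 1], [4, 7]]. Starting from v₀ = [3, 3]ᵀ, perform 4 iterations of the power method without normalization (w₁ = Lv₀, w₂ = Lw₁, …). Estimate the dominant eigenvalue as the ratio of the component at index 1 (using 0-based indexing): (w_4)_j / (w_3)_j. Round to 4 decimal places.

w1 = Lv₀ = (7·3 + 1·3; 4·3 + 7·3) = (24, 33)
w2 = Lw1 = (7·24 + 1·33; 4·24 + 7·33) = (201, 327)
w3 = Lw2 = (1734, 3093)
w4 = Lw3 = (15231, 28587)
Ratio at component: 28587 / 3093 = 9.2425

λ ≈ 9.2425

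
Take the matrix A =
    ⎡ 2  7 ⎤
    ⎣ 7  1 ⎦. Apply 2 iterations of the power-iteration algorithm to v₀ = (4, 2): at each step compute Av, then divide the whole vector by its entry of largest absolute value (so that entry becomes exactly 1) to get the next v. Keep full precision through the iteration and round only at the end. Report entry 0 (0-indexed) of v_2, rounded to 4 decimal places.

1.0000

Av0 = (22.00000, 30.00000); divide by 30.00000 → v1 = (0.73333, 1.00000)
Av1 = (8.46667, 6.13333); divide by 8.46667 → v2 = (1.00000, 0.72441)
Requested entry of v2: 254/254 = 1.0000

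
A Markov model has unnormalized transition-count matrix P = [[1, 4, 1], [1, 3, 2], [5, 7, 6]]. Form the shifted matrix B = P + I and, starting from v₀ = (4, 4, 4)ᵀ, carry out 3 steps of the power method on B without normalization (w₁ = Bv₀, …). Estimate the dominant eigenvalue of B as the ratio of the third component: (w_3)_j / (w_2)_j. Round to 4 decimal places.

10.7604

B = P + I has rows (2, 4, 1); (1, 4, 2); (5, 7, 7)
w1 = Bv₀ = (2·4 + 4·4 + 1·4; 1·4 + 4·4 + 2·4; 5·4 + 7·4 + 7·4) = (28, 28, 76)
w2 = Bw1 = (2·28 + 4·28 + 1·76; 1·28 + 4·28 + 2·76; 5·28 + 7·28 + 7·76) = (244, 292, 868)
w3 = Bw2 = (2524, 3148, 9340)
Ratio: 9340/868 = 10.7604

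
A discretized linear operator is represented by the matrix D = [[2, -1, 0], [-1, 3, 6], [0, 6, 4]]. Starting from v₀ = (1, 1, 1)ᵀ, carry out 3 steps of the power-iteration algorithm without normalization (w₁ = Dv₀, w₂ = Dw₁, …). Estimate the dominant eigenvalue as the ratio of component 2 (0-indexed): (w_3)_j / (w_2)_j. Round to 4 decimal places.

9.6591

w1 = Dv₀ = (2·1 + (-1)·1 + 0·1; (-1)·1 + 3·1 + 6·1; 0·1 + 6·1 + 4·1) = (1, 8, 10)
w2 = Dw1 = (2·1 + (-1)·8 + 0·10; (-1)·1 + 3·8 + 6·10; 0·1 + 6·8 + 4·10) = (-6, 83, 88)
w3 = Dw2 = (-95, 783, 850)
Ratio at component: 850 / 88 = 9.6591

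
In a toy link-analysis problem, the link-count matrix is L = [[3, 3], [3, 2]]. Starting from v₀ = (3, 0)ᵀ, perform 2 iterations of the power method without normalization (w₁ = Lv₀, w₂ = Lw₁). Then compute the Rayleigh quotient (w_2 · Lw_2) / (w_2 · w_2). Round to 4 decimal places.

w1 = Lv₀ = (9, 9)
w2 = Lw1 = (54, 45)
Lw2 = (297, 252)
w2·Lw2 = 54·297 + 45·252 = 27378; w2·w2 = 54·54 + 45·45 = 4941
λ ≈ 27378/4941 = 5.5410

λ ≈ 5.5410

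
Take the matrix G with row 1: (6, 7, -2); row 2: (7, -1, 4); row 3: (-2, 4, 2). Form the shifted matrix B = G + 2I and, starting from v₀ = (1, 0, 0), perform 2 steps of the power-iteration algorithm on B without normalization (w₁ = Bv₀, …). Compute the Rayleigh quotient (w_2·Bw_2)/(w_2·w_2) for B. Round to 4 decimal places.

B = G + 2I has rows (8, 7, -2); (7, 1, 4); (-2, 4, 4)
w1 = Bv₀ = (8·1 + 7·0 + (-2)·0; 7·1 + 1·0 + 4·0; (-2)·1 + 4·0 + 4·0) = (8, 7, -2)
w2 = Bw1 = (8·8 + 7·7 + (-2)·(-2); 7·8 + 1·7 + 4·(-2); (-2)·8 + 4·7 + 4·(-2)) = (117, 55, 4)
Bw2 = (1313, 890, 2)
w2·Bw2 = 202579; w2·w2 = 16730; μ ≈ 202579/16730 = 12.1087

μ ≈ 12.1087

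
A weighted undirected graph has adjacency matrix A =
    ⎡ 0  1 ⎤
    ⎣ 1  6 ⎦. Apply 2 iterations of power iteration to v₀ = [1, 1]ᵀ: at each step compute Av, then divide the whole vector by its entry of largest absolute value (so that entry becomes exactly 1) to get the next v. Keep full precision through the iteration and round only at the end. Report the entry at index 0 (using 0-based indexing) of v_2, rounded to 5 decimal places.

0.16279

Av0 = (1.000000, 7.000000); divide by 7.000000 → v1 = (0.142857, 1.000000)
Av1 = (1.000000, 6.142857); divide by 6.142857 → v2 = (0.162791, 1.000000)
Requested entry of v2: 7/43 = 0.16279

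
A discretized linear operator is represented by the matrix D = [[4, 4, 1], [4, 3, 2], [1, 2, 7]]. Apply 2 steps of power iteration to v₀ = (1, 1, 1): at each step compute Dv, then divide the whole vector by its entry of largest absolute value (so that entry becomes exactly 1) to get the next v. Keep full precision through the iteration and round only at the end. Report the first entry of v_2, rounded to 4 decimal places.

Dv0 = (9.00000, 9.00000, 10.00000); divide by 10.00000 → v1 = (0.90000, 0.90000, 1.00000)
Dv1 = (8.20000, 8.30000, 9.70000); divide by 9.70000 → v2 = (0.84536, 0.85567, 1.00000)
Requested entry of v2: 82/97 = 0.8454

0.8454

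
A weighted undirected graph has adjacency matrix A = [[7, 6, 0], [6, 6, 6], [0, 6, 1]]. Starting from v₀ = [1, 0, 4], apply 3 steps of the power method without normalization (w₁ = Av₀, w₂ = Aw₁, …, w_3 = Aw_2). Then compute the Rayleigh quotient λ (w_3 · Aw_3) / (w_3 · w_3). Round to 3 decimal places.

13.914

w1 = Av₀ = (7·1 + 6·0 + 0·4; 6·1 + 6·0 + 6·4; 0·1 + 6·0 + 1·4) = (7, 30, 4)
w2 = Aw1 = (7·7 + 6·30 + 0·4; 6·7 + 6·30 + 6·4; 0·7 + 6·30 + 1·4) = (229, 246, 184)
w3 = Aw2 = (3079, 3954, 1660)
Aw3 = (45277, 52158, 25384)
w3·Aw3 = 3079·45277 + 3954·52158 + 1660·25384 = 387778055; w3·w3 = 3079·3079 + 3954·3954 + 1660·1660 = 27869957
λ ≈ 387778055/27869957 = 13.914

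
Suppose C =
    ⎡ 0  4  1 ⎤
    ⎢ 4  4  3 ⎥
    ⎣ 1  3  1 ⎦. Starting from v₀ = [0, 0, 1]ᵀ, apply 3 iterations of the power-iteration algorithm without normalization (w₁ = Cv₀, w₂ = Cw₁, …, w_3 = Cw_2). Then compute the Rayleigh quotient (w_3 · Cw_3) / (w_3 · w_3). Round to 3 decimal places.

7.856

w1 = Cv₀ = (0·0 + 4·0 + 1·1; 4·0 + 4·0 + 3·1; 1·0 + 3·0 + 1·1) = (1, 3, 1)
w2 = Cw1 = (0·1 + 4·3 + 1·1; 4·1 + 4·3 + 3·1; 1·1 + 3·3 + 1·1) = (13, 19, 11)
w3 = Cw2 = (87, 161, 81)
Cw3 = (725, 1235, 651)
w3·Cw3 = 87·725 + 161·1235 + 81·651 = 314641; w3·w3 = 87·87 + 161·161 + 81·81 = 40051
λ ≈ 314641/40051 = 7.856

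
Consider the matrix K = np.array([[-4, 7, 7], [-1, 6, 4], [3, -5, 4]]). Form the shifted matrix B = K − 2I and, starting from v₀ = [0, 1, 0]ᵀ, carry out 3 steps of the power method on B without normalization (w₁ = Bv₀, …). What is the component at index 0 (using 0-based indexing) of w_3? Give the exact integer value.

154

B = K − 2I has rows (-6, 7, 7); (-1, 4, 4); (3, -5, 2)
w1 = Bv₀ = (7, 4, -5)
w2 = Bw1 = (-49, -11, -9)
w3 = Bw2 = (154, -31, -110)
Requested component of w3: 154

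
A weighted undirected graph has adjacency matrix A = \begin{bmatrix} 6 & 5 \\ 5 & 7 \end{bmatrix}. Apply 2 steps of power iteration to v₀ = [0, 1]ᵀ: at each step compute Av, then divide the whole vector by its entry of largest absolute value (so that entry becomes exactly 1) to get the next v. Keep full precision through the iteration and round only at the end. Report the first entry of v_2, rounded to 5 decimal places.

0.87838

Av0 = (5.000000, 7.000000); divide by 7.000000 → v1 = (0.714286, 1.000000)
Av1 = (9.285714, 10.571429); divide by 10.571429 → v2 = (0.878378, 1.000000)
Requested entry of v2: 65/74 = 0.87838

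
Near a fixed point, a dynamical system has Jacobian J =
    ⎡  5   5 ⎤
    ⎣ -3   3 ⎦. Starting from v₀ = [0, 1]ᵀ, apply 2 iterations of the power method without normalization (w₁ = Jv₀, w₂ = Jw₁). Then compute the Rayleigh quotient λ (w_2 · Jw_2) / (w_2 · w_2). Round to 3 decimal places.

w1 = Jv₀ = (5·0 + 5·1; (-3)·0 + 3·1) = (5, 3)
w2 = Jw1 = (5·5 + 5·3; (-3)·5 + 3·3) = (40, -6)
Jw2 = (170, -138)
w2·Jw2 = 40·170 + (-6)·(-138) = 7628; w2·w2 = 40·40 + (-6)·(-6) = 1636
λ ≈ 7628/1636 = 4.663

4.663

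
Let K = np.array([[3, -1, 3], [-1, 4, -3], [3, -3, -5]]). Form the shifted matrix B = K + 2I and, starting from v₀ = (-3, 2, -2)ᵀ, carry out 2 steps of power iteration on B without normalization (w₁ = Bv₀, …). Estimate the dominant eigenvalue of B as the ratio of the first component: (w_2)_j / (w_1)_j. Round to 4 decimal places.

μ ≈ 7.0870

B = K + 2I has rows (5, -1, 3); (-1, 6, -3); (3, -3, -3)
w1 = Bv₀ = (5·(-3) + (-1)·2 + 3·(-2); (-1)·(-3) + 6·2 + (-3)·(-2); 3·(-3) + (-3)·2 + (-3)·(-2)) = (-23, 21, -9)
w2 = Bw1 = (5·(-23) + (-1)·21 + 3·(-9); (-1)·(-23) + 6·21 + (-3)·(-9); 3·(-23) + (-3)·21 + (-3)·(-9)) = (-163, 176, -105)
Ratio: -163/-23 = 7.0870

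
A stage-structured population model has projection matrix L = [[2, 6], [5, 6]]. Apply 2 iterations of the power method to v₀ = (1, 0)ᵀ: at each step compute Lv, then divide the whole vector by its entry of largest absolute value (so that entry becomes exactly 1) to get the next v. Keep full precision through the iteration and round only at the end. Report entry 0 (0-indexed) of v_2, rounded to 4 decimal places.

Lv0 = (2.00000, 5.00000); divide by 5.00000 → v1 = (0.40000, 1.00000)
Lv1 = (6.80000, 8.00000); divide by 8.00000 → v2 = (0.85000, 1.00000)
Requested entry of v2: 34/40 = 0.8500

0.8500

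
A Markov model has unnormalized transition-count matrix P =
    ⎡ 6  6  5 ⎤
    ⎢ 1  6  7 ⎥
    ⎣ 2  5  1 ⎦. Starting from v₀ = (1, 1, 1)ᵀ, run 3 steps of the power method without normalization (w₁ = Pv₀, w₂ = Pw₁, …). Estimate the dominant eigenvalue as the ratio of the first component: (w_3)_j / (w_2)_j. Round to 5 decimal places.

w1 = Pv₀ = (17, 14, 8)
w2 = Pw1 = (226, 157, 112)
w3 = Pw2 = (2858, 1952, 1349)
Ratio at component: 2858 / 226 = 12.64602

12.64602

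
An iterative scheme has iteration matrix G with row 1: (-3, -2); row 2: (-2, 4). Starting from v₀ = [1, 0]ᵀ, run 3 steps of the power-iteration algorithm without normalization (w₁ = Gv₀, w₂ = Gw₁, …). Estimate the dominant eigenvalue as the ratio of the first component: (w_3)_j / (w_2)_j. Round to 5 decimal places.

w1 = Gv₀ = ((-3)·1 + (-2)·0; (-2)·1 + 4·0) = (-3, -2)
w2 = Gw1 = ((-3)·(-3) + (-2)·(-2); (-2)·(-3) + 4·(-2)) = (13, -2)
w3 = Gw2 = (-35, -34)
Ratio at component: -35 / 13 = -2.69231

λ ≈ -2.69231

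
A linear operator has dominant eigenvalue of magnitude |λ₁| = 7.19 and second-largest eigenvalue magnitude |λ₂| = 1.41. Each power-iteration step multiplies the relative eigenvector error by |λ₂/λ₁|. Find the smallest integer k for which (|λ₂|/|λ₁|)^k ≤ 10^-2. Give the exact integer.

3

|λ₂/λ₁| = 1.41/7.19 = 0.19611
Need k ≥ ln(10^-2) / ln(0.19611) = -4.6052 / -1.6291 ≈ 2.827
Smallest integer k satisfying the bound: 3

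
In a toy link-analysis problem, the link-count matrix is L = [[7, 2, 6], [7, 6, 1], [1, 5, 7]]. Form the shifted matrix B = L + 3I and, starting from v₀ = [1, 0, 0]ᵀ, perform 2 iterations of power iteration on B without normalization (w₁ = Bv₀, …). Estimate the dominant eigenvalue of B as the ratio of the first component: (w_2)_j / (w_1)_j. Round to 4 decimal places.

B = L + 3I has rows (10, 2, 6); (7, 9, 1); (1, 5, 10)
w1 = Bv₀ = (10, 7, 1)
w2 = Bw1 = (120, 134, 55)
Ratio: 120/10 = 12.0000

12.0000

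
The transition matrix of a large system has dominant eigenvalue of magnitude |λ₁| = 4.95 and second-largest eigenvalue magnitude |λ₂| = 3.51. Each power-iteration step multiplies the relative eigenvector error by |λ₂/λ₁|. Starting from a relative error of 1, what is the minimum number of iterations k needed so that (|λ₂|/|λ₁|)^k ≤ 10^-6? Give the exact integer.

41

|λ₂/λ₁| = 3.51/4.95 = 0.70909
Need k ≥ ln(10^-6) / ln(0.70909) = -13.8155 / -0.3438 ≈ 40.188
Smallest integer k satisfying the bound: 41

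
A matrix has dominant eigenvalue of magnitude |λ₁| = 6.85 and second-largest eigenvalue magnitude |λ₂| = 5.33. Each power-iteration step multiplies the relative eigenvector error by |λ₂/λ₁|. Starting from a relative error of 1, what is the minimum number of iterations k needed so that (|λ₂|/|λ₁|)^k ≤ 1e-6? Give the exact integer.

56

|λ₂/λ₁| = 5.33/6.85 = 0.77810
Need k ≥ ln(1e-6) / ln(0.77810) = -13.8155 / -0.2509 ≈ 55.064
Smallest integer k satisfying the bound: 56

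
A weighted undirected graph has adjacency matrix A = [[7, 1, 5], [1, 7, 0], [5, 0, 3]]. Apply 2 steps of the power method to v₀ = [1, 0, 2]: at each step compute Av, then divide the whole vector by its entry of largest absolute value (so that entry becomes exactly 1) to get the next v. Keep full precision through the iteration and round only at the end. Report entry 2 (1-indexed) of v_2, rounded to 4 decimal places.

Av0 = (17.00000, 1.00000, 11.00000); divide by 17.00000 → v1 = (1.00000, 0.05882, 0.64706)
Av1 = (10.29412, 1.41176, 6.94118); divide by 10.29412 → v2 = (1.00000, 0.13714, 0.67429)
Requested entry of v2: 24/175 = 0.1371

0.1371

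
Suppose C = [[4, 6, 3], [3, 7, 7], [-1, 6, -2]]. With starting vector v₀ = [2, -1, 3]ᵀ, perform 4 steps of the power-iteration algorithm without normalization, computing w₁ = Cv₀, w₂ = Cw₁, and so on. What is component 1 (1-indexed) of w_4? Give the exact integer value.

16658

w1 = Cv₀ = (11, 20, -14)
w2 = Cw1 = (122, 75, 137)
w3 = Cw2 = (1349, 1850, 54)
w4 = Cw3 = (16658, 17375, 9643)
The requested component of w4 is 16658.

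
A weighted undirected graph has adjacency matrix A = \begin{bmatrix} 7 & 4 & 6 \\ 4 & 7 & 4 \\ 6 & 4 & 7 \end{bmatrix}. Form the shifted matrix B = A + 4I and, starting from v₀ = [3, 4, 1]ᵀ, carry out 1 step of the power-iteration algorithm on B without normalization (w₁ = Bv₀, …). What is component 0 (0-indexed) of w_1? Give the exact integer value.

55

B = A + 4I has rows (11, 4, 6); (4, 11, 4); (6, 4, 11)
w1 = Bv₀ = (11·3 + 4·4 + 6·1; 4·3 + 11·4 + 4·1; 6·3 + 4·4 + 11·1) = (55, 60, 45)
Requested component of w1: 55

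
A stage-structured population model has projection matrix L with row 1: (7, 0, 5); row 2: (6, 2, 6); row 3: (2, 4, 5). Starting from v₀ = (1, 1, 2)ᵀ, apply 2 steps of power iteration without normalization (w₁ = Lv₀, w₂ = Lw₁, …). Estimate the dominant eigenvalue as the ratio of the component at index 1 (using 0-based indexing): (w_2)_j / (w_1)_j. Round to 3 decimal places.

w1 = Lv₀ = (7·1 + 0·1 + 5·2; 6·1 + 2·1 + 6·2; 2·1 + 4·1 + 5·2) = (17, 20, 16)
w2 = Lw1 = (7·17 + 0·20 + 5·16; 6·17 + 2·20 + 6·16; 2·17 + 4·20 + 5·16) = (199, 238, 194)
Ratio at component: 238 / 20 = 11.900

λ ≈ 11.900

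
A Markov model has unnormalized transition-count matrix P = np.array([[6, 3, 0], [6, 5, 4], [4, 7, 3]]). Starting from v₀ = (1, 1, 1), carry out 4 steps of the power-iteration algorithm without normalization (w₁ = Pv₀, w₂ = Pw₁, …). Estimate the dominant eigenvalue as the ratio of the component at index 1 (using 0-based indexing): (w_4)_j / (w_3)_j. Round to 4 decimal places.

w1 = Pv₀ = (6·1 + 3·1 + 0·1; 6·1 + 5·1 + 4·1; 4·1 + 7·1 + 3·1) = (9, 15, 14)
w2 = Pw1 = (6·9 + 3·15 + 0·14; 6·9 + 5·15 + 4·14; 4·9 + 7·15 + 3·14) = (99, 185, 183)
w3 = Pw2 = (1149, 2251, 2240)
w4 = Pw3 = (13647, 27109, 27073)
Ratio at component: 27109 / 2251 = 12.0431

12.0431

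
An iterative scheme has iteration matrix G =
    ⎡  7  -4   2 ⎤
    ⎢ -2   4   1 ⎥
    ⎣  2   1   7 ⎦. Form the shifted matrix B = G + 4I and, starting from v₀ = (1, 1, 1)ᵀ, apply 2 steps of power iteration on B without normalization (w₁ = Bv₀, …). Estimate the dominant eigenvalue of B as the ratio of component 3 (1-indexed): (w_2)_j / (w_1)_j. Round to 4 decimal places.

B = G + 4I has rows (11, -4, 2); (-2, 8, 1); (2, 1, 11)
w1 = Bv₀ = (9, 7, 14)
w2 = Bw1 = (99, 52, 179)
Ratio: 179/14 = 12.7857

μ ≈ 12.7857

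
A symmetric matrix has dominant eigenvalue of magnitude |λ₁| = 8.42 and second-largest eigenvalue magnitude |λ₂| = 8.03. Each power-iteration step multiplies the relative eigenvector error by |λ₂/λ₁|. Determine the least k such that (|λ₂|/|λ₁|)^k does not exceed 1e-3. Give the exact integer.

|λ₂/λ₁| = 8.03/8.42 = 0.95368
Need k ≥ ln(1e-3) / ln(0.95368) = -6.9078 / -0.0474 ≈ 145.655
Smallest integer k satisfying the bound: 146

146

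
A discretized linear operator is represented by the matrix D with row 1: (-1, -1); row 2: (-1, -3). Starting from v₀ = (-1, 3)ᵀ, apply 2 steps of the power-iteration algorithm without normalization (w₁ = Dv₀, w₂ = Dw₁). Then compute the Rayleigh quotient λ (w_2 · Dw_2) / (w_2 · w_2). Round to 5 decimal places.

λ ≈ -3.41237

w1 = Dv₀ = ((-1)·(-1) + (-1)·3; (-1)·(-1) + (-3)·3) = (-2, -8)
w2 = Dw1 = ((-1)·(-2) + (-1)·(-8); (-1)·(-2) + (-3)·(-8)) = (10, 26)
Dw2 = (-36, -88)
w2·Dw2 = 10·(-36) + 26·(-88) = -2648; w2·w2 = 10·10 + 26·26 = 776
λ ≈ -2648/776 = -3.41237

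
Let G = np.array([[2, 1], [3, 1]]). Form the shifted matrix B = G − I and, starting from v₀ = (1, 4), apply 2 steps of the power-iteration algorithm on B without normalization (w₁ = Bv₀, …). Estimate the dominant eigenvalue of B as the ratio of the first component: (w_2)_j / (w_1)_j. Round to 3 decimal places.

1.600

B = G − I has rows (1, 1); (3, 0)
w1 = Bv₀ = (5, 3)
w2 = Bw1 = (8, 15)
Ratio: 8/5 = 1.600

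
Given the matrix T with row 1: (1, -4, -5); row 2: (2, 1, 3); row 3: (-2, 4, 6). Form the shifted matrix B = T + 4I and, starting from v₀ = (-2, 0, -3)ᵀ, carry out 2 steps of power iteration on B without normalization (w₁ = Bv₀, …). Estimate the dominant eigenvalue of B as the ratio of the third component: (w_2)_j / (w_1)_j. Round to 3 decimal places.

12.385

B = T + 4I has rows (5, -4, -5); (2, 5, 3); (-2, 4, 10)
w1 = Bv₀ = (5·(-2) + (-4)·0 + (-5)·(-3); 2·(-2) + 5·0 + 3·(-3); (-2)·(-2) + 4·0 + 10·(-3)) = (5, -13, -26)
w2 = Bw1 = (5·5 + (-4)·(-13) + (-5)·(-26); 2·5 + 5·(-13) + 3·(-26); (-2)·5 + 4·(-13) + 10·(-26)) = (207, -133, -322)
Ratio: -322/-26 = 12.385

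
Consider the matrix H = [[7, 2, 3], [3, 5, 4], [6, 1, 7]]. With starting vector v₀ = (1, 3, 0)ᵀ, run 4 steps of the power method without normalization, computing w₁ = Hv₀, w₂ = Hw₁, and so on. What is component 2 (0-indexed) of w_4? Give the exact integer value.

w1 = Hv₀ = (7·1 + 2·3 + 3·0; 3·1 + 5·3 + 4·0; 6·1 + 1·3 + 7·0) = (13, 18, 9)
w2 = Hw1 = (7·13 + 2·18 + 3·9; 3·13 + 5·18 + 4·9; 6·13 + 1·18 + 7·9) = (154, 165, 159)
w3 = Hw2 = (1885, 1923, 2202)
w4 = Hw3 = (23647, 24078, 28647)
The requested component of w4 is 28647.

28647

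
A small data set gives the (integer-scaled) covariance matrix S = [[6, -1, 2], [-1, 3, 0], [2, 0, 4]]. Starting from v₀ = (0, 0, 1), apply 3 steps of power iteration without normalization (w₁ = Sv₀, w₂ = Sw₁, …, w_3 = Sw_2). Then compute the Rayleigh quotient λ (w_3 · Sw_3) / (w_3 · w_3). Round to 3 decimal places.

w1 = Sv₀ = (6·0 + (-1)·0 + 2·1; (-1)·0 + 3·0 + 0·1; 2·0 + 0·0 + 4·1) = (2, 0, 4)
w2 = Sw1 = (6·2 + (-1)·0 + 2·4; (-1)·2 + 3·0 + 0·4; 2·2 + 0·0 + 4·4) = (20, -2, 20)
w3 = Sw2 = (162, -26, 120)
Sw3 = (1238, -240, 804)
w3·Sw3 = 162·1238 + (-26)·(-240) + 120·804 = 303276; w3·w3 = 162·162 + (-26)·(-26) + 120·120 = 41320
λ ≈ 303276/41320 = 7.340

λ ≈ 7.340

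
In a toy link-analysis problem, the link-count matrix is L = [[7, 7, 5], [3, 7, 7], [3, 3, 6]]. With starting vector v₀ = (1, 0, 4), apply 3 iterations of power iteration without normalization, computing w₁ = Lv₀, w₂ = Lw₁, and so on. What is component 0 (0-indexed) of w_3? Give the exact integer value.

w1 = Lv₀ = (7·1 + 7·0 + 5·4; 3·1 + 7·0 + 7·4; 3·1 + 3·0 + 6·4) = (27, 31, 27)
w2 = Lw1 = (7·27 + 7·31 + 5·27; 3·27 + 7·31 + 7·27; 3·27 + 3·31 + 6·27) = (541, 487, 336)
w3 = Lw2 = (8876, 7384, 5100)
The requested component of w3 is 8876.

8876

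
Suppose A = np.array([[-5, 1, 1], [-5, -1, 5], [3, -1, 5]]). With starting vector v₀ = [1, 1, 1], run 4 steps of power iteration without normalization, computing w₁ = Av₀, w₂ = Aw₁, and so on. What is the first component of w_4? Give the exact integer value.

261

w1 = Av₀ = ((-5)·1 + 1·1 + 1·1; (-5)·1 + (-1)·1 + 5·1; 3·1 + (-1)·1 + 5·1) = (-3, -1, 7)
w2 = Aw1 = ((-5)·(-3) + 1·(-1) + 1·7; (-5)·(-3) + (-1)·(-1) + 5·7; 3·(-3) + (-1)·(-1) + 5·7) = (21, 51, 27)
w3 = Aw2 = (-27, -21, 147)
w4 = Aw3 = (261, 891, 675)
The requested component of w4 is 261.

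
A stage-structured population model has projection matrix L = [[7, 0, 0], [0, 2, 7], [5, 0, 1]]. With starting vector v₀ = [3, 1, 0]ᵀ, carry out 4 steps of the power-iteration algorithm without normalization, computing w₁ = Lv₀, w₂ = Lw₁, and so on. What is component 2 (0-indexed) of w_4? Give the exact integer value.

6000

w1 = Lv₀ = (21, 2, 15)
w2 = Lw1 = (147, 109, 120)
w3 = Lw2 = (1029, 1058, 855)
w4 = Lw3 = (7203, 8101, 6000)
The requested component of w4 is 6000.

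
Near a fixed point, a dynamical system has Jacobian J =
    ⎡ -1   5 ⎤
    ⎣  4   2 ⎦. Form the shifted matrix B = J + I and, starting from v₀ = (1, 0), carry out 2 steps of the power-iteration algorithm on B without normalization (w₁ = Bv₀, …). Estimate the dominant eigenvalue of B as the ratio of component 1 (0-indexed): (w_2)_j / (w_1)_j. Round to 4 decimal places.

B = J + I has rows (0, 5); (4, 3)
w1 = Bv₀ = (0·1 + 5·0; 4·1 + 3·0) = (0, 4)
w2 = Bw1 = (0·0 + 5·4; 4·0 + 3·4) = (20, 12)
Ratio: 12/4 = 3.0000

μ ≈ 3.0000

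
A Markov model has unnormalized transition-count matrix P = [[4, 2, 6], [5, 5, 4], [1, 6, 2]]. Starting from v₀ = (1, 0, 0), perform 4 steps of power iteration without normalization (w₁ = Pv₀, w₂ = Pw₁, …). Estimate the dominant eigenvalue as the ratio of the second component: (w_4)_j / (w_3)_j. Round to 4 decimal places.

w1 = Pv₀ = (4·1 + 2·0 + 6·0; 5·1 + 5·0 + 4·0; 1·1 + 6·0 + 2·0) = (4, 5, 1)
w2 = Pw1 = (4·4 + 2·5 + 6·1; 5·4 + 5·5 + 4·1; 1·4 + 6·5 + 2·1) = (32, 49, 36)
w3 = Pw2 = (442, 549, 398)
w4 = Pw3 = (5254, 6547, 4532)
Ratio at component: 6547 / 549 = 11.9253

λ ≈ 11.9253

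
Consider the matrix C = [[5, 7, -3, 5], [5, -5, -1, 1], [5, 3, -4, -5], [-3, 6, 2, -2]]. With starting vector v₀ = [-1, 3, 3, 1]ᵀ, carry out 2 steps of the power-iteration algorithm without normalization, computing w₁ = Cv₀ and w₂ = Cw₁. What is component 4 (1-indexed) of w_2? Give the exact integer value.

-244

w1 = Cv₀ = (12, -22, -13, 25)
w2 = Cw1 = (70, 208, -79, -244)
The requested component of w2 is -244.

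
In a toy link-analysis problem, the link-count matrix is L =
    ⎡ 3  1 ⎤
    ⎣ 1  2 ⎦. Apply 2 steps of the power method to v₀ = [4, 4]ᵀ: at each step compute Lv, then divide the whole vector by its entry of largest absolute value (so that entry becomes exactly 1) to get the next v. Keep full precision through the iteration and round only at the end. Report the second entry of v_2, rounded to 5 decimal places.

0.66667

Lv0 = (16.000000, 12.000000); divide by 16.000000 → v1 = (1.000000, 0.750000)
Lv1 = (3.750000, 2.500000); divide by 3.750000 → v2 = (1.000000, 0.666667)
Requested entry of v2: 40/60 = 0.66667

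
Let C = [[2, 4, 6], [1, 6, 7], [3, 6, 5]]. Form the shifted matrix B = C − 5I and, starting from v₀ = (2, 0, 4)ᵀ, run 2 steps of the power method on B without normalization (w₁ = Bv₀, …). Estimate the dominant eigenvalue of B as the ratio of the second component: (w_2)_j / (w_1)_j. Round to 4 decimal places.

B = C − 5I has rows (-3, 4, 6); (1, 1, 7); (3, 6, 0)
w1 = Bv₀ = (18, 30, 6)
w2 = Bw1 = (102, 90, 234)
Ratio: 90/30 = 3.0000

3.0000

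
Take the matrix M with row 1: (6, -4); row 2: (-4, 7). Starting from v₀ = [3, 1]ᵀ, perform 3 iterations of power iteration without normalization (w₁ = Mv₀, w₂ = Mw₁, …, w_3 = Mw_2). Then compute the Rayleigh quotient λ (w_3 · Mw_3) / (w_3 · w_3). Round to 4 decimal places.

10.5237

w1 = Mv₀ = (14, -5)
w2 = Mw1 = (104, -91)
w3 = Mw2 = (988, -1053)
Mw3 = (10140, -11323)
w3·Mw3 = 988·10140 + (-1053)·(-11323) = 21941439; w3·w3 = 988·988 + (-1053)·(-1053) = 2084953
λ ≈ 21941439/2084953 = 10.5237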